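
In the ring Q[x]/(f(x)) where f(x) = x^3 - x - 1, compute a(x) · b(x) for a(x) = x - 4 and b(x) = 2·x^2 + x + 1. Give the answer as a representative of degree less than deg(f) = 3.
First multiply in Q[x] without reducing: a · b = 2·x^3 - 7·x^2 - 3·x - 4. Now divide by f(x) = x^3 - x - 1, eliminating the leading term at each step:
  leading term 2·x^3: subtract (2)·f(x) = 2·x^3 - 2·x - 2, leaving -7·x^2 - x - 2
The degree is now < 3, so this is the remainder. Hence a · b ≡ -7·x^2 - x - 2 in Q[x]/(f).

Final answer: a · b ≡ -7·x^2 - x - 2 (mod f(x))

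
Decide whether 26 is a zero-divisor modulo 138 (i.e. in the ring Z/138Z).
gcd(26, 138) = 2 > 1, so 26 is not a unit in Z/138Z. In Z/nZ every nonzero non-unit is a zero-divisor: explicitly, take b = 138/gcd = 69 ≠ 0 (mod 138); then 26·69 = 1794 = 13·138, i.e. 26·69 ≡ 0 (mod 138). So 26 is a zero-divisor.

Final answer: YES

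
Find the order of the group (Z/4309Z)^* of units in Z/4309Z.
|(Z/4309Z)^*| = 4140

(Z/4309Z)^* consists of the classes a with gcd(a, 4309) = 1, so its order is φ(4309). φ is multiplicative, with φ(p^e) = p^e − p^(e−1). Factorise 4309 = 31 · 139. Then
  φ(4309) = (31 − 1) · (139 − 1) = 30 · 138 = 4140.
Thus |(Z/4309Z)^*| = 4140.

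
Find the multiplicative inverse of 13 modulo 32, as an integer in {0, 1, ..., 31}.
Apply the extended Euclidean algorithm to (32, 13), tracking rows (r, s, t) with s·32 + t·13 = r. Each division r_prev = q·r_cur + r_new produces the new row as (previous row) − q·(current row):
  row A: (32, 1, 0)   [1·32 + 0·13 = 32]
  row B: (13, 0, 1)   [0·32 + 1·13 = 13]
  32 = 2·13 + 6   → row C = row A − 2·row B = (6, 1, −2)   [check: 1·32 − 2·13 = 6]
  13 = 2·6 + 1   → row D = row B − 2·row C = (1, −2, 5)   [check: −2·32 + 5·13 = 1]
  6 = 6·1 + 0   → remainder 0, stop. gcd = 1 (last nonzero row D).
The gcd is 1, so 13 is invertible mod 32. The last nonzero row gives −2·32 + 5·13 = 1, so t = 5. So 13^(−1) ≡ 5 (mod 32). Verify: 13 · 5 = 65 ≡ 1 (mod 32). ✓

Final answer: 13^(−1) ≡ 5 (mod 32)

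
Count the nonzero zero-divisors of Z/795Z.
Z/795Z has 378 nonzero zero-divisors

In Z/795Z each nonzero element is either a unit (gcd with 795 is 1) or a zero-divisor (gcd > 1). The number of units is φ(795): factorise 795 = 3 · 5 · 53, so φ(795) = (3 − 1) · (5 − 1) · (53 − 1) = 2 · 4 · 52 = 416. The nonzero elements number 795 − 1 = 794. Hence the nonzero zero-divisors number 794 − 416 = 378.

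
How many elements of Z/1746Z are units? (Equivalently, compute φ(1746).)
An element a ∈ Z/1746Z is a unit iff gcd(a, 1746) = 1, so the number of units is φ(1746). φ is multiplicative, with φ(p^e) = p^e − p^(e−1). Factorise 1746 = 2 · 3^2 · 97. Then
  φ(1746) = (2 − 1) · (3^2 − 3^1) · (97 − 1) = 1 · 6 · 96 = 576.

Final answer: Z/1746Z has φ(1746) = 576 units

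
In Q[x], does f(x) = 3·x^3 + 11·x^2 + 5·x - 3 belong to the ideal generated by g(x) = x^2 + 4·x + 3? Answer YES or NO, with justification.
YES

In Q[x] the ideal (g) consists of all multiples of g, so f ∈ (g) iff g | f, i.e. iff the remainder of f on division by g is 0. Divide f by g (g is monic, so eliminate the leading term of the running remainder at each step):
  leading term 3·x^3: subtract (3·x)·g(x) = 3·x^3 + 12·x^2 + 9·x, leaving -x^2 - 4·x - 3
  leading term -x^2: subtract (-1)·g(x) = -x^2 - 4·x - 3, leaving 0
The remainder is 0, so f(x) = g(x) · h(x) with h(x) = 3·x - 1. Hence g | f, i.e. f ∈ (g).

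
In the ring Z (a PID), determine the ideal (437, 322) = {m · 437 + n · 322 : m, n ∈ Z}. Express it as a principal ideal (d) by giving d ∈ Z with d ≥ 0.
In the PID Z, (a, b) is generated by gcd(a, b). Compute gcd(437, 322) with the extended Euclidean algorithm, tracking rows (r, s, t) with s·437 + t·322 = r:
  row A: (437, 1, 0)   [1·437 + 0·322 = 437]
  row B: (322, 0, 1)   [0·437 + 1·322 = 322]
  437 = 1·322 + 115   → row C = row A − 1·row B = (115, 1, −1)   [check: 1·437 − 1·322 = 115]
  322 = 2·115 + 92   → row D = row B − 2·row C = (92, −2, 3)   [check: −2·437 + 3·322 = 92]
  115 = 1·92 + 23   → row E = row C − 1·row D = (23, 3, −4)   [check: 3·437 − 4·322 = 23]
  92 = 4·23 + 0   → remainder 0, stop. gcd = 23 (last nonzero row E).
So gcd(437, 322) = 23, with Bézout identity 3·437 − 4·322 = 23. Containment (⊇): the Bézout identity exhibits 23 as an element of (437, 322), giving (23) ⊆ (437, 322). Containment (⊆): since 23 | 437 and 23 | 322 (437 = 23·19, 322 = 23·14), every Z-linear combination of 437 and 322 is divisible by 23, so (437, 322) ⊆ (23). Therefore (437, 322) = (23), d = 23.

Final answer: (437, 322) = (23); d = 23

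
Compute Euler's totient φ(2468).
φ(2468) = 1232

φ is multiplicative, with φ(p^e) = p^e − p^(e−1). Factorise 2468 = 2^2 · 617. Then
  φ(2468) = (2^2 − 2^1) · (617 − 1) = 2 · 616 = 1232.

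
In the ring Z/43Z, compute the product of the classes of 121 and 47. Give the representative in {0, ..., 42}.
Reduce the factors first: 121 ≡ 35, 47 ≡ 4 (mod 43), so 121 · 47 ≡ 35 · 4 (mod 43). 35 · 4 = 140. Dividing by 43: 140 = 3·43 + 11. So (121 · 47) mod 43 = 11.

Final answer: 11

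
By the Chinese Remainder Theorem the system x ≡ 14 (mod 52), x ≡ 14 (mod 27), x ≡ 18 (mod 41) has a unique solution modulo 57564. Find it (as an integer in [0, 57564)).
x ≡ 35114 (mod 57564); the representative in [0, 57564) is 35114

The moduli 52, 27, 41 are pairwise coprime, so by the CRT there is a unique solution mod 52·27·41 = 57564.
Solve by successive substitution. Start with x ≡ 14 (mod 52).
  Combine with x ≡ 14 (mod 27): write x = 14 + 52·t and require 14 + 52·t ≡ 14 (mod 27), i.e. 52·t ≡ 14 − 14 ≡ 0 (mod 27). Since 52^(−1) ≡ 13 (mod 27) (52 ≡ 25 (mod 27)), t ≡ 13·0 ≡ 0 (mod 27). So x ≡ 14 + 52·0 = 14 (mod 1404).
  Combine with x ≡ 18 (mod 41): write x = 14 + 1404·t and require 14 + 1404·t ≡ 18 (mod 41), i.e. 1404·t ≡ 18 − 14 ≡ 4 (mod 41). Since 1404^(−1) ≡ 37 (mod 41) (1404 ≡ 10 (mod 41)), t ≡ 37·4 ≡ 25 (mod 41). So x ≡ 14 + 1404·25 = 35114 (mod 57564).
Unique solution in [0, 57564): x = 35114.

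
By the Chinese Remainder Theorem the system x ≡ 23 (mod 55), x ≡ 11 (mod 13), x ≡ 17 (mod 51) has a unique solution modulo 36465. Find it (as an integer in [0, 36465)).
The moduli 55, 13, 51 are pairwise coprime, so by the CRT there is a unique solution mod 55·13·51 = 36465.
Solve by successive substitution. Start with x ≡ 23 (mod 55).
  Combine with x ≡ 11 (mod 13): write x = 23 + 55·t and require 23 + 55·t ≡ 11 (mod 13), i.e. 55·t ≡ 11 − 23 ≡ 1 (mod 13). Since 55^(−1) ≡ 9 (mod 13) (55 ≡ 3 (mod 13)), t ≡ 9·1 ≡ 9 (mod 13). So x ≡ 23 + 55·9 = 518 (mod 715).
  Combine with x ≡ 17 (mod 51): write x = 518 + 715·t and require 518 + 715·t ≡ 17 (mod 51), i.e. 715·t ≡ 17 − 518 ≡ 9 (mod 51). Since 715^(−1) ≡ 1 (mod 51) (715 ≡ 1 (mod 51)), t ≡ 1·9 ≡ 9 (mod 51). So x ≡ 518 + 715·9 = 6953 (mod 36465).
Unique solution in [0, 36465): x = 6953.

Final answer: x ≡ 6953 (mod 36465); the representative in [0, 36465) is 6953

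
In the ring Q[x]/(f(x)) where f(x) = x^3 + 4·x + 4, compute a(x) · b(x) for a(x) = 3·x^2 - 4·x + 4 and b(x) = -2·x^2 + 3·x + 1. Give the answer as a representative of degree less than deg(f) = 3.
a · b ≡ 7·x^2 - 36·x - 64 (mod f(x))

First multiply in Q[x] without reducing: a · b = -6·x^4 + 17·x^3 - 17·x^2 + 8·x + 4. Now divide by f(x) = x^3 + 4·x + 4, eliminating the leading term at each step:
  leading term -6·x^4: subtract (-6·x)·f(x) = -6·x^4 - 24·x^2 - 24·x, leaving 17·x^3 + 7·x^2 + 32·x + 4
  leading term 17·x^3: subtract (17)·f(x) = 17·x^3 + 68·x + 68, leaving 7·x^2 - 36·x - 64
The degree is now < 3, so this is the remainder. Hence a · b ≡ 7·x^2 - 36·x - 64 in Q[x]/(f).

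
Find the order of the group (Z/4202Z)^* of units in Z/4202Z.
|(Z/4202Z)^*| = 1900

(Z/4202Z)^* consists of the classes a with gcd(a, 4202) = 1, so its order is φ(4202). φ is multiplicative, with φ(p^e) = p^e − p^(e−1). Factorise 4202 = 2 · 11 · 191. Then
  φ(4202) = (2 − 1) · (11 − 1) · (191 − 1) = 1 · 10 · 190 = 1900.
Thus |(Z/4202Z)^*| = 1900.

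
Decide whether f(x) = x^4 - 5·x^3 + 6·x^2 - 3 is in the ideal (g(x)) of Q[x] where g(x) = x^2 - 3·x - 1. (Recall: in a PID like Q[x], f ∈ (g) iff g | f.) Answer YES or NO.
NO

In Q[x] the ideal (g) consists of all multiples of g, so f ∈ (g) iff g | f, i.e. iff the remainder of f on division by g is 0. Divide f by g (g is monic, so eliminate the leading term of the running remainder at each step):
  leading term x^4: subtract (x^2)·g(x) = x^4 - 3·x^3 - x^2, leaving -2·x^3 + 7·x^2 - 3
  leading term -2·x^3: subtract (-2·x)·g(x) = -2·x^3 + 6·x^2 + 2·x, leaving x^2 - 2·x - 3
  leading term x^2: subtract (1)·g(x) = x^2 - 3·x - 1, leaving x - 2
The remainder r(x) = x - 2 ≠ 0 (and deg r < deg g), so g ∤ f, i.e. f ∉ (g).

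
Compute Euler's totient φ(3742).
φ(3742) = 1870

φ is multiplicative, with φ(p^e) = p^e − p^(e−1). Factorise 3742 = 2 · 1871. Then
  φ(3742) = (2 − 1) · (1871 − 1) = 1 · 1870 = 1870.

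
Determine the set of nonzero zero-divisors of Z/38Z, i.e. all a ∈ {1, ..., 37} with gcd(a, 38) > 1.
An element a ∈ Z/38Z (with a ≠ 0) is a zero-divisor iff gcd(a, 38) > 1 (because a is a unit precisely when gcd(a, n) = 1, and in Z/nZ every nonzero, non-unit element is a zero-divisor). Scan a = 1, ..., 37 and keep those with gcd(a, 38) > 1:
  gcd(2, 38) = 2, gcd(4, 38) = 2, gcd(6, 38) = 2, gcd(8, 38) = 2, gcd(10, 38) = 2, gcd(12, 38) = 2, gcd(14, 38) = 2, gcd(16, 38) = 2, gcd(18, 38) = 2, gcd(19, 38) = 19, gcd(20, 38) = 2, gcd(22, 38) = 2, gcd(24, 38) = 2, gcd(26, 38) = 2, gcd(28, 38) = 2, gcd(30, 38) = 2, gcd(32, 38) = 2, gcd(34, 38) = 2, gcd(36, 38) = 2.
All other a ∈ {1, ..., 37} have gcd(a, 38) = 1 and are units. So the nonzero zero-divisors are exactly the 19 values of a appearing in this scan.

Final answer: nonzero zero-divisors of Z/38Z = {2, 4, 6, 8, 10, 12, 14, 16, 18, 19, 20, 22, 24, 26, 28, 30, 32, 34, 36}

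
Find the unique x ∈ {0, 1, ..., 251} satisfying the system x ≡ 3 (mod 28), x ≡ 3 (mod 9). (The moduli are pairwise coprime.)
x ≡ 3 (mod 252); the representative in [0, 252) is 3

The moduli 28, 9 are pairwise coprime, so by the CRT there is a unique solution mod 28·9 = 252.
Solve by successive substitution. Start with x ≡ 3 (mod 28).
  Combine with x ≡ 3 (mod 9): write x = 3 + 28·t and require 3 + 28·t ≡ 3 (mod 9), i.e. 28·t ≡ 3 − 3 ≡ 0 (mod 9). Since 28^(−1) ≡ 1 (mod 9) (28 ≡ 1 (mod 9)), t ≡ 1·0 ≡ 0 (mod 9). So x ≡ 3 + 28·0 = 3 (mod 252).
Unique solution in [0, 252): x = 3.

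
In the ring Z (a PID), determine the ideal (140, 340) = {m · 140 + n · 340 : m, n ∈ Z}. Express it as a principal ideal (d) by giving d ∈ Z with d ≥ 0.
(140, 340) = (20); d = 20

In the PID Z, (a, b) is generated by gcd(a, b). Compute gcd(340, 140) with the extended Euclidean algorithm, tracking rows (r, s, t) with s·340 + t·140 = r:
  row A: (340, 1, 0)   [1·340 + 0·140 = 340]
  row B: (140, 0, 1)   [0·340 + 1·140 = 140]
  340 = 2·140 + 60   → row C = row A − 2·row B = (60, 1, −2)   [check: 1·340 − 2·140 = 60]
  140 = 2·60 + 20   → row D = row B − 2·row C = (20, −2, 5)   [check: −2·340 + 5·140 = 20]
  60 = 3·20 + 0   → remainder 0, stop. gcd = 20 (last nonzero row D).
So gcd(140, 340) = 20, with Bézout identity −2·340 + 5·140 = 20. Containment (⊇): the Bézout identity exhibits 20 as an element of (140, 340), giving (20) ⊆ (140, 340). Containment (⊆): since 20 | 140 and 20 | 340 (140 = 20·7, 340 = 20·17), every Z-linear combination of 140 and 340 is divisible by 20, so (140, 340) ⊆ (20). Therefore (140, 340) = (20), d = 20.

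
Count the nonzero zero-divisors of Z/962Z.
Z/962Z has 529 nonzero zero-divisors

In Z/962Z each nonzero element is either a unit (gcd with 962 is 1) or a zero-divisor (gcd > 1). The number of units is φ(962): factorise 962 = 2 · 13 · 37, so φ(962) = (2 − 1) · (13 − 1) · (37 − 1) = 1 · 12 · 36 = 432. The nonzero elements number 962 − 1 = 961. Hence the nonzero zero-divisors number 961 − 432 = 529.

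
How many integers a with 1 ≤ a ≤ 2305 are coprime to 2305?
The number of a ∈ {1, ..., 2305} with gcd(a, 2305) = 1 is by definition Euler's totient φ(2305). φ is multiplicative, with φ(p^e) = p^e − p^(e−1). Factorise 2305 = 5 · 461. Then
  φ(2305) = (5 − 1) · (461 − 1) = 4 · 460 = 1840.
So there are 1840 such integers.

Final answer: 1840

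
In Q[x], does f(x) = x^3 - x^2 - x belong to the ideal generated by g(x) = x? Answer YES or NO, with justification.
In Q[x] the ideal (g) consists of all multiples of g, so f ∈ (g) iff g | f, i.e. iff the remainder of f on division by g is 0. Divide f by g (g is monic, so eliminate the leading term of the running remainder at each step):
  leading term x^3: subtract (x^2)·g(x) = x^3, leaving -x^2 - x
  leading term -x^2: subtract (-x)·g(x) = -x^2, leaving -x
  leading term -x: subtract (-1)·g(x) = -x, leaving 0
The remainder is 0, so f(x) = g(x) · h(x) with h(x) = x^2 - x - 1. Hence g | f, i.e. f ∈ (g).

Final answer: YES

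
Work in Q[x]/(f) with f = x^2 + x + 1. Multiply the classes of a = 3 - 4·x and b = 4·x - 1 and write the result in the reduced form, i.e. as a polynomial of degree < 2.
a · b ≡ 32·x + 13 (mod f(x))

First multiply in Q[x] without reducing: a · b = -16·x^2 + 16·x - 3. Now divide by f(x) = x^2 + x + 1, eliminating the leading term at each step:
  leading term -16·x^2: subtract (-16)·f(x) = -16·x^2 - 16·x - 16, leaving 32·x + 13
The degree is now < 2, so this is the remainder. Hence a · b ≡ 32·x + 13 in Q[x]/(f).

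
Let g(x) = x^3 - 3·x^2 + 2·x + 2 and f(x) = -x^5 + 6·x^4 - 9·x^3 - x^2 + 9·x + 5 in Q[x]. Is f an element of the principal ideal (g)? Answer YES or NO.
NO

In Q[x] the ideal (g) consists of all multiples of g, so f ∈ (g) iff g | f, i.e. iff the remainder of f on division by g is 0. Divide f by g (g is monic, so eliminate the leading term of the running remainder at each step):
  leading term -x^5: subtract (-x^2)·g(x) = -x^5 + 3·x^4 - 2·x^3 - 2·x^2, leaving 3·x^4 - 7·x^3 + x^2 + 9·x + 5
  leading term 3·x^4: subtract (3·x)·g(x) = 3·x^4 - 9·x^3 + 6·x^2 + 6·x, leaving 2·x^3 - 5·x^2 + 3·x + 5
  leading term 2·x^3: subtract (2)·g(x) = 2·x^3 - 6·x^2 + 4·x + 4, leaving x^2 - x + 1
The remainder r(x) = x^2 - x + 1 ≠ 0 (and deg r < deg g), so g ∤ f, i.e. f ∉ (g).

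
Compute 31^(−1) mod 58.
31^(−1) ≡ 15 (mod 58)

Apply the extended Euclidean algorithm to (58, 31), tracking rows (r, s, t) with s·58 + t·31 = r. Each division r_prev = q·r_cur + r_new produces the new row as (previous row) − q·(current row):
  row A: (58, 1, 0)   [1·58 + 0·31 = 58]
  row B: (31, 0, 1)   [0·58 + 1·31 = 31]
  58 = 1·31 + 27   → row C = row A − 1·row B = (27, 1, −1)   [check: 1·58 − 1·31 = 27]
  31 = 1·27 + 4   → row D = row B − 1·row C = (4, −1, 2)   [check: −1·58 + 2·31 = 4]
  27 = 6·4 + 3   → row E = row C − 6·row D = (3, 7, −13)   [check: 7·58 − 13·31 = 3]
  4 = 1·3 + 1   → row F = row D − 1·row E = (1, −8, 15)   [check: −8·58 + 15·31 = 1]
  3 = 3·1 + 0   → remainder 0, stop. gcd = 1 (last nonzero row F).
The gcd is 1, so 31 is invertible mod 58. The last nonzero row gives −8·58 + 15·31 = 1, so t = 15. So 31^(−1) ≡ 15 (mod 58). Verify: 31 · 15 = 465 ≡ 1 (mod 58). ✓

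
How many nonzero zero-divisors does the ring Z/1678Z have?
Z/1678Z has 839 nonzero zero-divisors

In Z/1678Z each nonzero element is either a unit (gcd with 1678 is 1) or a zero-divisor (gcd > 1). The number of units is φ(1678): factorise 1678 = 2 · 839, so φ(1678) = (2 − 1) · (839 − 1) = 1 · 838 = 838. The nonzero elements number 1678 − 1 = 1677. Hence the nonzero zero-divisors number 1677 − 838 = 839.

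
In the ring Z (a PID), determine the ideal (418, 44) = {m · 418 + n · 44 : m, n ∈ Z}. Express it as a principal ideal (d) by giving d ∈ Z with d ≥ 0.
In the PID Z, (a, b) is generated by gcd(a, b). Compute gcd(418, 44) with the extended Euclidean algorithm, tracking rows (r, s, t) with s·418 + t·44 = r:
  row A: (418, 1, 0)   [1·418 + 0·44 = 418]
  row B: (44, 0, 1)   [0·418 + 1·44 = 44]
  418 = 9·44 + 22   → row C = row A − 9·row B = (22, 1, −9)   [check: 1·418 − 9·44 = 22]
  44 = 2·22 + 0   → remainder 0, stop. gcd = 22 (last nonzero row C).
So gcd(418, 44) = 22, with Bézout identity 1·418 − 9·44 = 22. Containment (⊇): the Bézout identity exhibits 22 as an element of (418, 44), giving (22) ⊆ (418, 44). Containment (⊆): since 22 | 418 and 22 | 44 (418 = 22·19, 44 = 22·2), every Z-linear combination of 418 and 44 is divisible by 22, so (418, 44) ⊆ (22). Therefore (418, 44) = (22), d = 22.

Final answer: (418, 44) = (22); d = 22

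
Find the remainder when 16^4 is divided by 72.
Use repeated squaring. Binary(4) = 100. Walk through the bits of the exponent 4 left-to-right: at each bit after the leading one, square the running value, then multiply by 16 if the bit is 1 (always reducing mod 72):
  bit 1 = 1 (leading): start with 16.
  bit 2 = 0: square 16^2 = 256 ≡ 40 (mod 72).
  bit 3 = 0: square 40^2 = 1600 ≡ 16 (mod 72).
Final value: 16^4 ≡ 16 (mod 72).

Final answer: 16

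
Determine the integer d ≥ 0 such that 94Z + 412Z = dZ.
In the PID Z, (a, b) is generated by gcd(a, b). Compute gcd(412, 94) with the extended Euclidean algorithm, tracking rows (r, s, t) with s·412 + t·94 = r:
  row A: (412, 1, 0)   [1·412 + 0·94 = 412]
  row B: (94, 0, 1)   [0·412 + 1·94 = 94]
  412 = 4·94 + 36   → row C = row A − 4·row B = (36, 1, −4)   [check: 1·412 − 4·94 = 36]
  94 = 2·36 + 22   → row D = row B − 2·row C = (22, −2, 9)   [check: −2·412 + 9·94 = 22]
  36 = 1·22 + 14   → row E = row C − 1·row D = (14, 3, −13)   [check: 3·412 − 13·94 = 14]
  22 = 1·14 + 8   → row F = row D − 1·row E = (8, −5, 22)   [check: −5·412 + 22·94 = 8]
  14 = 1·8 + 6   → row G = row E − 1·row F = (6, 8, −35)   [check: 8·412 − 35·94 = 6]
  8 = 1·6 + 2   → row H = row F − 1·row G = (2, −13, 57)   [check: −13·412 + 57·94 = 2]
  6 = 3·2 + 0   → remainder 0, stop. gcd = 2 (last nonzero row H).
So gcd(94, 412) = 2, with Bézout identity −13·412 + 57·94 = 2. Containment (⊇): the Bézout identity exhibits 2 as an element of (94, 412), giving (2) ⊆ (94, 412). Containment (⊆): since 2 | 94 and 2 | 412 (94 = 2·47, 412 = 2·206), every Z-linear combination of 94 and 412 is divisible by 2, so (94, 412) ⊆ (2). Therefore (94, 412) = (2), d = 2.

Final answer: (94, 412) = (2); d = 2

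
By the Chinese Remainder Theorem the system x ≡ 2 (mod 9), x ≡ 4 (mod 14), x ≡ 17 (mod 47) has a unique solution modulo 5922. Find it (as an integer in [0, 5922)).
x ≡ 4106 (mod 5922); the representative in [0, 5922) is 4106

The moduli 9, 14, 47 are pairwise coprime, so by the CRT there is a unique solution mod 9·14·47 = 5922.
Solve by successive substitution. Start with x ≡ 2 (mod 9).
  Combine with x ≡ 4 (mod 14): write x = 2 + 9·t and require 2 + 9·t ≡ 4 (mod 14), i.e. 9·t ≡ 4 − 2 ≡ 2 (mod 14). Since 9^(−1) ≡ 11 (mod 14), t ≡ 11·2 ≡ 8 (mod 14). So x ≡ 2 + 9·8 = 74 (mod 126).
  Combine with x ≡ 17 (mod 47): write x = 74 + 126·t and require 74 + 126·t ≡ 17 (mod 47), i.e. 126·t ≡ 17 − 74 ≡ 37 (mod 47). Since 126^(−1) ≡ 25 (mod 47) (126 ≡ 32 (mod 47)), t ≡ 25·37 ≡ 32 (mod 47). So x ≡ 74 + 126·32 = 4106 (mod 5922).
Unique solution in [0, 5922): x = 4106.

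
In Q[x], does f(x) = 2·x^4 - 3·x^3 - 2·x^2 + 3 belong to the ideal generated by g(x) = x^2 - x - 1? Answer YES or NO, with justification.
In Q[x] the ideal (g) consists of all multiples of g, so f ∈ (g) iff g | f, i.e. iff the remainder of f on division by g is 0. Divide f by g (g is monic, so eliminate the leading term of the running remainder at each step):
  leading term 2·x^4: subtract (2·x^2)·g(x) = 2·x^4 - 2·x^3 - 2·x^2, leaving 3 - x^3
  leading term -x^3: subtract (-x)·g(x) = -x^3 + x^2 + x, leaving -x^2 - x + 3
  leading term -x^2: subtract (-1)·g(x) = -x^2 + x + 1, leaving 2 - 2·x
The remainder r(x) = 2 - 2·x ≠ 0 (and deg r < deg g), so g ∤ f, i.e. f ∉ (g).

Final answer: NO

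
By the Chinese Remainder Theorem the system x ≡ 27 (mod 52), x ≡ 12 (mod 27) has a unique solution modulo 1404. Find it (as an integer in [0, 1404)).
x ≡ 1119 (mod 1404); the representative in [0, 1404) is 1119

The moduli 52, 27 are pairwise coprime, so by the CRT there is a unique solution mod 52·27 = 1404.
Solve by successive substitution. Start with x ≡ 27 (mod 52).
  Combine with x ≡ 12 (mod 27): write x = 27 + 52·t and require 27 + 52·t ≡ 12 (mod 27), i.e. 52·t ≡ 12 − 27 ≡ 12 (mod 27). Since 52^(−1) ≡ 13 (mod 27) (52 ≡ 25 (mod 27)), t ≡ 13·12 ≡ 21 (mod 27). So x ≡ 27 + 52·21 = 1119 (mod 1404).
Unique solution in [0, 1404): x = 1119.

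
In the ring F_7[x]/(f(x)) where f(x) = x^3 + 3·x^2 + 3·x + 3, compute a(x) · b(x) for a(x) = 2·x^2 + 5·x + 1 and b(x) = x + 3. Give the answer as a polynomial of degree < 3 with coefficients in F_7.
Multiply as integer polynomials: a · b = 2·x^3 + 11·x^2 + 16·x + 3. Reducing coefficients mod 7: a · b ≡ 2·x^3 + 4·x^2 + 2·x + 3. Now divide by f(x) = x^3 + 3·x^2 + 3·x + 3 in F_7[x], eliminating the leading term at each step:
  leading term 2·x^3: subtract (2)·f(x) = 2·x^3 + 6·x^2 + 6·x + 6, leaving 5·x^2 + 3·x + 4 (coefficients mod 7)
The degree is now < 3, so this is the remainder. Hence a · b ≡ 5·x^2 + 3·x + 4 in F_7[x]/(f).

Final answer: a · b ≡ 5·x^2 + 3·x + 4 (mod f(x))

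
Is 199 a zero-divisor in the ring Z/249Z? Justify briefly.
NO

gcd(199, 249) = 1, so 199 is a unit in Z/249Z (it has a multiplicative inverse). A unit cannot be a zero-divisor: if 199·b ≡ 0 then multiplying both sides by 199^(−1) gives b ≡ 0. So 199 is not a zero-divisor.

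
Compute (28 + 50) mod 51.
27

Both summands are already reduced mod 51. 28 + 50 = 78; 78 = 1·51 + 27, so (28 + 50) mod 51 = 27.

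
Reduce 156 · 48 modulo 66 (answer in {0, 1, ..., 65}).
Reduce the factors first: 156 ≡ 24 (mod 66), so 156 · 48 ≡ 24 · 48 (mod 66). 24 · 48 = 1152. Dividing by 66: 1152 = 17·66 + 30. So (156 · 48) mod 66 = 30.

Final answer: 30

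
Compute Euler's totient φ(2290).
φ(2290) = 912

φ is multiplicative, with φ(p^e) = p^e − p^(e−1). Factorise 2290 = 2 · 5 · 229. Then
  φ(2290) = (2 − 1) · (5 − 1) · (229 − 1) = 1 · 4 · 228 = 912.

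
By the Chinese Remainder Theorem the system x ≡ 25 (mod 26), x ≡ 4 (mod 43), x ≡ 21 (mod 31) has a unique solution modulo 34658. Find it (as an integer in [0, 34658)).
The moduli 26, 43, 31 are pairwise coprime, so by the CRT there is a unique solution mod 26·43·31 = 34658.
Solve by successive substitution. Start with x ≡ 25 (mod 26).
  Combine with x ≡ 4 (mod 43): write x = 25 + 26·t and require 25 + 26·t ≡ 4 (mod 43), i.e. 26·t ≡ 4 − 25 ≡ 22 (mod 43). Since 26^(−1) ≡ 5 (mod 43), t ≡ 5·22 ≡ 24 (mod 43). So x ≡ 25 + 26·24 = 649 (mod 1118).
  Combine with x ≡ 21 (mod 31): write x = 649 + 1118·t and require 649 + 1118·t ≡ 21 (mod 31), i.e. 1118·t ≡ 21 − 649 ≡ 23 (mod 31). Since 1118^(−1) ≡ 16 (mod 31) (1118 ≡ 2 (mod 31)), t ≡ 16·23 ≡ 27 (mod 31). So x ≡ 649 + 1118·27 = 30835 (mod 34658).
Unique solution in [0, 34658): x = 30835.

Final answer: x ≡ 30835 (mod 34658); the representative in [0, 34658) is 30835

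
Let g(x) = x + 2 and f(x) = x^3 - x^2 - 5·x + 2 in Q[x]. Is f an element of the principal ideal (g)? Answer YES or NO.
In Q[x] the ideal (g) consists of all multiples of g, so f ∈ (g) iff g | f, i.e. iff the remainder of f on division by g is 0. Divide f by g (g is monic, so eliminate the leading term of the running remainder at each step):
  leading term x^3: subtract (x^2)·g(x) = x^3 + 2·x^2, leaving -3·x^2 - 5·x + 2
  leading term -3·x^2: subtract (-3·x)·g(x) = -3·x^2 - 6·x, leaving x + 2
  leading term x: subtract (1)·g(x) = x + 2, leaving 0
The remainder is 0, so f(x) = g(x) · h(x) with h(x) = x^2 - 3·x + 1. Hence g | f, i.e. f ∈ (g).

Final answer: YES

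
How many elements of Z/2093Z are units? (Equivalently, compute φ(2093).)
An element a ∈ Z/2093Z is a unit iff gcd(a, 2093) = 1, so the number of units is φ(2093). φ is multiplicative, with φ(p^e) = p^e − p^(e−1). Factorise 2093 = 7 · 13 · 23. Then
  φ(2093) = (7 − 1) · (13 − 1) · (23 − 1) = 6 · 12 · 22 = 1584.

Final answer: Z/2093Z has φ(2093) = 1584 units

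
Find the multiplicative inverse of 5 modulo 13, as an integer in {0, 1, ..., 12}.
Apply the extended Euclidean algorithm to (13, 5), tracking rows (r, s, t) with s·13 + t·5 = r. Each division r_prev = q·r_cur + r_new produces the new row as (previous row) − q·(current row):
  row A: (13, 1, 0)   [1·13 + 0·5 = 13]
  row B: (5, 0, 1)   [0·13 + 1·5 = 5]
  13 = 2·5 + 3   → row C = row A − 2·row B = (3, 1, −2)   [check: 1·13 − 2·5 = 3]
  5 = 1·3 + 2   → row D = row B − 1·row C = (2, −1, 3)   [check: −1·13 + 3·5 = 2]
  3 = 1·2 + 1   → row E = row C − 1·row D = (1, 2, −5)   [check: 2·13 − 5·5 = 1]
  2 = 2·1 + 0   → remainder 0, stop. gcd = 1 (last nonzero row E).
The gcd is 1, so 5 is invertible mod 13. The last nonzero row gives 2·13 − 5·5 = 1, so t = −5. So 5^(−1) ≡ −5 ≡ 8 (mod 13). Verify: 5 · 8 = 40 ≡ 1 (mod 13). ✓

Final answer: 5^(−1) ≡ 8 (mod 13)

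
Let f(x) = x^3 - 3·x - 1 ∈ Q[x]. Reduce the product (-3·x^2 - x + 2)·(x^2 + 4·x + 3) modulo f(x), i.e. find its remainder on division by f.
First multiply in Q[x] without reducing: a · b = -3·x^4 - 13·x^3 - 11·x^2 + 5·x + 6. Now divide by f(x) = x^3 - 3·x - 1, eliminating the leading term at each step:
  leading term -3·x^4: subtract (-3·x)·f(x) = -3·x^4 + 9·x^2 + 3·x, leaving -13·x^3 - 20·x^2 + 2·x + 6
  leading term -13·x^3: subtract (-13)·f(x) = -13·x^3 + 39·x + 13, leaving -20·x^2 - 37·x - 7
The degree is now < 3, so this is the remainder. Hence a · b ≡ -20·x^2 - 37·x - 7 in Q[x]/(f).

Final answer: a · b ≡ -20·x^2 - 37·x - 7 (mod f(x))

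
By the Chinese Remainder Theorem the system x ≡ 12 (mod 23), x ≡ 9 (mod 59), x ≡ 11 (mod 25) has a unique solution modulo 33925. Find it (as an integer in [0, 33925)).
The moduli 23, 59, 25 are pairwise coprime, so by the CRT there is a unique solution mod 23·59·25 = 33925.
Solve by successive substitution. Start with x ≡ 12 (mod 23).
  Combine with x ≡ 9 (mod 59): write x = 12 + 23·t and require 12 + 23·t ≡ 9 (mod 59), i.e. 23·t ≡ 9 − 12 ≡ 56 (mod 59). Since 23^(−1) ≡ 18 (mod 59), t ≡ 18·56 ≡ 5 (mod 59). So x ≡ 12 + 23·5 = 127 (mod 1357).
  Combine with x ≡ 11 (mod 25): write x = 127 + 1357·t and require 127 + 1357·t ≡ 11 (mod 25), i.e. 1357·t ≡ 11 − 127 ≡ 9 (mod 25). Since 1357^(−1) ≡ 18 (mod 25) (1357 ≡ 7 (mod 25)), t ≡ 18·9 ≡ 12 (mod 25). So x ≡ 127 + 1357·12 = 16411 (mod 33925).
Unique solution in [0, 33925): x = 16411.

Final answer: x ≡ 16411 (mod 33925); the representative in [0, 33925) is 16411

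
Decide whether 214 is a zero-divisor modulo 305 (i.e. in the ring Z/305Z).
gcd(214, 305) = 1, so 214 is a unit in Z/305Z (it has a multiplicative inverse). A unit cannot be a zero-divisor: if 214·b ≡ 0 then multiplying both sides by 214^(−1) gives b ≡ 0. So 214 is not a zero-divisor.

Final answer: NO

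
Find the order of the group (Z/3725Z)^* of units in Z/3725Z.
(Z/3725Z)^* consists of the classes a with gcd(a, 3725) = 1, so its order is φ(3725). φ is multiplicative, with φ(p^e) = p^e − p^(e−1). Factorise 3725 = 5^2 · 149. Then
  φ(3725) = (5^2 − 5^1) · (149 − 1) = 20 · 148 = 2960.
Thus |(Z/3725Z)^*| = 2960.

Final answer: |(Z/3725Z)^*| = 2960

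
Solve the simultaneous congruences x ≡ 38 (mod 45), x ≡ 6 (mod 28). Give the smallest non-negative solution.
x ≡ 398 (mod 1260); the representative in [0, 1260) is 398

The moduli 45, 28 are pairwise coprime, so by the CRT there is a unique solution mod 45·28 = 1260.
Solve by successive substitution. Start with x ≡ 38 (mod 45).
  Combine with x ≡ 6 (mod 28): write x = 38 + 45·t and require 38 + 45·t ≡ 6 (mod 28), i.e. 45·t ≡ 6 − 38 ≡ 24 (mod 28). Since 45^(−1) ≡ 5 (mod 28) (45 ≡ 17 (mod 28)), t ≡ 5·24 ≡ 8 (mod 28). So x ≡ 38 + 45·8 = 398 (mod 1260).
Unique solution in [0, 1260): x = 398.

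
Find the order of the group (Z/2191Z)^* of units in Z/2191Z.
|(Z/2191Z)^*| = 1872

(Z/2191Z)^* consists of the classes a with gcd(a, 2191) = 1, so its order is φ(2191). φ is multiplicative, with φ(p^e) = p^e − p^(e−1). Factorise 2191 = 7 · 313. Then
  φ(2191) = (7 − 1) · (313 − 1) = 6 · 312 = 1872.
Thus |(Z/2191Z)^*| = 1872.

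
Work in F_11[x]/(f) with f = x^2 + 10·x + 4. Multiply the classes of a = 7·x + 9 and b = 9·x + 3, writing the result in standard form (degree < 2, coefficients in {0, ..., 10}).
a · b ≡ 6 (mod f(x))

Multiply as integer polynomials: a · b = 63·x^2 + 102·x + 27. Reducing coefficients mod 11: a · b ≡ 8·x^2 + 3·x + 5. Now divide by f(x) = x^2 + 10·x + 4 in F_11[x], eliminating the leading term at each step:
  leading term 8·x^2: subtract (8)·f(x) = 8·x^2 + 3·x + 10, leaving 6 (coefficients mod 11)
The degree is now < 2, so this is the remainder. Hence a · b ≡ 6 in F_11[x]/(f).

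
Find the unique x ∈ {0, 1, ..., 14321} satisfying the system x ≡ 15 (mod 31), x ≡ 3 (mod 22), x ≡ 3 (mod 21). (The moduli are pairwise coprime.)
The moduli 31, 22, 21 are pairwise coprime, so by the CRT there is a unique solution mod 31·22·21 = 14322.
Solve by successive substitution. Start with x ≡ 15 (mod 31).
  Combine with x ≡ 3 (mod 22): write x = 15 + 31·t and require 15 + 31·t ≡ 3 (mod 22), i.e. 31·t ≡ 3 − 15 ≡ 10 (mod 22). Since 31^(−1) ≡ 5 (mod 22) (31 ≡ 9 (mod 22)), t ≡ 5·10 ≡ 6 (mod 22). So x ≡ 15 + 31·6 = 201 (mod 682).
  Combine with x ≡ 3 (mod 21): write x = 201 + 682·t and require 201 + 682·t ≡ 3 (mod 21), i.e. 682·t ≡ 3 − 201 ≡ 12 (mod 21). Since 682^(−1) ≡ 19 (mod 21) (682 ≡ 10 (mod 21)), t ≡ 19·12 ≡ 18 (mod 21). So x ≡ 201 + 682·18 = 12477 (mod 14322).
Unique solution in [0, 14322): x = 12477.

Final answer: x ≡ 12477 (mod 14322); the representative in [0, 14322) is 12477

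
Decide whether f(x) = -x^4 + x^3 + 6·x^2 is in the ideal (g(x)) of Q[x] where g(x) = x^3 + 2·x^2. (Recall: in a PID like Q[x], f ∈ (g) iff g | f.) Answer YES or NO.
In Q[x] the ideal (g) consists of all multiples of g, so f ∈ (g) iff g | f, i.e. iff the remainder of f on division by g is 0. Divide f by g (g is monic, so eliminate the leading term of the running remainder at each step):
  leading term -x^4: subtract (-x)·g(x) = -x^4 - 2·x^3, leaving 3·x^3 + 6·x^2
  leading term 3·x^3: subtract (3)·g(x) = 3·x^3 + 6·x^2, leaving 0
The remainder is 0, so f(x) = g(x) · h(x) with h(x) = 3 - x. Hence g | f, i.e. f ∈ (g).

Final answer: YES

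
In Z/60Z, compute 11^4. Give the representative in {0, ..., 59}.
1

Use repeated squaring. Binary(4) = 100. Walk through the bits of the exponent 4 left-to-right: at each bit after the leading one, square the running value, then multiply by 11 if the bit is 1 (always reducing mod 60):
  bit 1 = 1 (leading): start with 11.
  bit 2 = 0: square 11^2 = 121 ≡ 1 (mod 60).
  bit 3 = 0: square 1^2 = 1 (mod 60).
Final value: 11^4 ≡ 1 (mod 60).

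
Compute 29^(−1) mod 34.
Apply the extended Euclidean algorithm to (34, 29), tracking rows (r, s, t) with s·34 + t·29 = r. Each division r_prev = q·r_cur + r_new produces the new row as (previous row) − q·(current row):
  row A: (34, 1, 0)   [1·34 + 0·29 = 34]
  row B: (29, 0, 1)   [0·34 + 1·29 = 29]
  34 = 1·29 + 5   → row C = row A − 1·row B = (5, 1, −1)   [check: 1·34 − 1·29 = 5]
  29 = 5·5 + 4   → row D = row B − 5·row C = (4, −5, 6)   [check: −5·34 + 6·29 = 4]
  5 = 1·4 + 1   → row E = row C − 1·row D = (1, 6, −7)   [check: 6·34 − 7·29 = 1]
  4 = 4·1 + 0   → remainder 0, stop. gcd = 1 (last nonzero row E).
The gcd is 1, so 29 is invertible mod 34. The last nonzero row gives 6·34 − 7·29 = 1, so t = −7. So 29^(−1) ≡ −7 ≡ 27 (mod 34). Verify: 29 · 27 = 783 ≡ 1 (mod 34). ✓

Final answer: 29^(−1) ≡ 27 (mod 34)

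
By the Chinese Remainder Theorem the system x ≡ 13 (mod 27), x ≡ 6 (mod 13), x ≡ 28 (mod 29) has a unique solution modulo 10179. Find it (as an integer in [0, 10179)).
x ≡ 3334 (mod 10179); the representative in [0, 10179) is 3334

The moduli 27, 13, 29 are pairwise coprime, so by the CRT there is a unique solution mod 27·13·29 = 10179.
Solve by successive substitution. Start with x ≡ 13 (mod 27).
  Combine with x ≡ 6 (mod 13): write x = 13 + 27·t and require 13 + 27·t ≡ 6 (mod 13), i.e. 27·t ≡ 6 − 13 ≡ 6 (mod 13). Since 27^(−1) ≡ 1 (mod 13) (27 ≡ 1 (mod 13)), t ≡ 1·6 ≡ 6 (mod 13). So x ≡ 13 + 27·6 = 175 (mod 351).
  Combine with x ≡ 28 (mod 29): write x = 175 + 351·t and require 175 + 351·t ≡ 28 (mod 29), i.e. 351·t ≡ 28 − 175 ≡ 27 (mod 29). Since 351^(−1) ≡ 10 (mod 29) (351 ≡ 3 (mod 29)), t ≡ 10·27 ≡ 9 (mod 29). So x ≡ 175 + 351·9 = 3334 (mod 10179).
Unique solution in [0, 10179): x = 3334.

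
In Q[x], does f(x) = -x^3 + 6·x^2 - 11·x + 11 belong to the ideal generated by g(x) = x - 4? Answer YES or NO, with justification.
NO

In Q[x] the ideal (g) consists of all multiples of g, so f ∈ (g) iff g | f, i.e. iff the remainder of f on division by g is 0. Divide f by g (g is monic, so eliminate the leading term of the running remainder at each step):
  leading term -x^3: subtract (-x^2)·g(x) = -x^3 + 4·x^2, leaving 2·x^2 - 11·x + 11
  leading term 2·x^2: subtract (2·x)·g(x) = 2·x^2 - 8·x, leaving 11 - 3·x
  leading term -3·x: subtract (-3)·g(x) = 12 - 3·x, leaving -1
The remainder r(x) = -1 ≠ 0 (and deg r < deg g), so g ∤ f, i.e. f ∉ (g).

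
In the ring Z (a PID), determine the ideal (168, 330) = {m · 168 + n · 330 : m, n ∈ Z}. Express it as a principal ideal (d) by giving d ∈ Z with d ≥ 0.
(168, 330) = (6); d = 6

In the PID Z, (a, b) is generated by gcd(a, b). Compute gcd(330, 168) with the extended Euclidean algorithm, tracking rows (r, s, t) with s·330 + t·168 = r:
  row A: (330, 1, 0)   [1·330 + 0·168 = 330]
  row B: (168, 0, 1)   [0·330 + 1·168 = 168]
  330 = 1·168 + 162   → row C = row A − 1·row B = (162, 1, −1)   [check: 1·330 − 1·168 = 162]
  168 = 1·162 + 6   → row D = row B − 1·row C = (6, −1, 2)   [check: −1·330 + 2·168 = 6]
  162 = 27·6 + 0   → remainder 0, stop. gcd = 6 (last nonzero row D).
So gcd(168, 330) = 6, with Bézout identity −1·330 + 2·168 = 6. Containment (⊇): the Bézout identity exhibits 6 as an element of (168, 330), giving (6) ⊆ (168, 330). Containment (⊆): since 6 | 168 and 6 | 330 (168 = 6·28, 330 = 6·55), every Z-linear combination of 168 and 330 is divisible by 6, so (168, 330) ⊆ (6). Therefore (168, 330) = (6), d = 6.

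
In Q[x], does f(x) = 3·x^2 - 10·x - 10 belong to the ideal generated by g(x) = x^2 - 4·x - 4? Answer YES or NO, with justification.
NO

In Q[x] the ideal (g) consists of all multiples of g, so f ∈ (g) iff g | f, i.e. iff the remainder of f on division by g is 0. Divide f by g (g is monic, so eliminate the leading term of the running remainder at each step):
  leading term 3·x^2: subtract (3)·g(x) = 3·x^2 - 12·x - 12, leaving 2·x + 2
The remainder r(x) = 2·x + 2 ≠ 0 (and deg r < deg g), so g ∤ f, i.e. f ∉ (g).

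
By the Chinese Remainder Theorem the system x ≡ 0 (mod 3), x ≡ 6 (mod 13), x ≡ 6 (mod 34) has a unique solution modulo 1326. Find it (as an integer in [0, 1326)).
The moduli 3, 13, 34 are pairwise coprime, so by the CRT there is a unique solution mod 3·13·34 = 1326.
Solve by successive substitution. Start with x ≡ 0 (mod 3).
  Combine with x ≡ 6 (mod 13): write x = 3·t and require 3·t ≡ 6 (mod 13). Since 3^(−1) ≡ 9 (mod 13), t ≡ 9·6 ≡ 2 (mod 13). So x ≡ 3·2 = 6 (mod 39).
  Combine with x ≡ 6 (mod 34): write x = 6 + 39·t and require 6 + 39·t ≡ 6 (mod 34), i.e. 39·t ≡ 6 − 6 ≡ 0 (mod 34). Since 39^(−1) ≡ 7 (mod 34) (39 ≡ 5 (mod 34)), t ≡ 7·0 ≡ 0 (mod 34). So x ≡ 6 + 39·0 = 6 (mod 1326).
Unique solution in [0, 1326): x = 6.

Final answer: x ≡ 6 (mod 1326); the representative in [0, 1326) is 6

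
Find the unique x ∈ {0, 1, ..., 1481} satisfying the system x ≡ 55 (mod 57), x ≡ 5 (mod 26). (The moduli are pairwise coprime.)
The moduli 57, 26 are pairwise coprime, so by the CRT there is a unique solution mod 57·26 = 1482.
Solve by successive substitution. Start with x ≡ 55 (mod 57).
  Combine with x ≡ 5 (mod 26): write x = 55 + 57·t and require 55 + 57·t ≡ 5 (mod 26), i.e. 57·t ≡ 5 − 55 ≡ 2 (mod 26). Since 57^(−1) ≡ 21 (mod 26) (57 ≡ 5 (mod 26)), t ≡ 21·2 ≡ 16 (mod 26). So x ≡ 55 + 57·16 = 967 (mod 1482).
Unique solution in [0, 1482): x = 967.

Final answer: x ≡ 967 (mod 1482); the representative in [0, 1482) is 967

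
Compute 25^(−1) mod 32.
Apply the extended Euclidean algorithm to (32, 25), tracking rows (r, s, t) with s·32 + t·25 = r. Each division r_prev = q·r_cur + r_new produces the new row as (previous row) − q·(current row):
  row A: (32, 1, 0)   [1·32 + 0·25 = 32]
  row B: (25, 0, 1)   [0·32 + 1·25 = 25]
  32 = 1·25 + 7   → row C = row A − 1·row B = (7, 1, −1)   [check: 1·32 − 1·25 = 7]
  25 = 3·7 + 4   → row D = row B − 3·row C = (4, −3, 4)   [check: −3·32 + 4·25 = 4]
  7 = 1·4 + 3   → row E = row C − 1·row D = (3, 4, −5)   [check: 4·32 − 5·25 = 3]
  4 = 1·3 + 1   → row F = row D − 1·row E = (1, −7, 9)   [check: −7·32 + 9·25 = 1]
  3 = 3·1 + 0   → remainder 0, stop. gcd = 1 (last nonzero row F).
The gcd is 1, so 25 is invertible mod 32. The last nonzero row gives −7·32 + 9·25 = 1, so t = 9. So 25^(−1) ≡ 9 (mod 32). Verify: 25 · 9 = 225 ≡ 1 (mod 32). ✓

Final answer: 25^(−1) ≡ 9 (mod 32)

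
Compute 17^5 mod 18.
Use repeated squaring. Binary(5) = 101. Walk through the bits of the exponent 5 left-to-right: at each bit after the leading one, square the running value, then multiply by 17 if the bit is 1 (always reducing mod 18):
  bit 1 = 1 (leading): start with 17.
  bit 2 = 0: square 17^2 = 289 ≡ 1 (mod 18).
  bit 3 = 1: square 1^2 = 1; bit is 1, so multiply 1·17 = 17 (mod 18).
Final value: 17^5 ≡ 17 (mod 18).

Final answer: 17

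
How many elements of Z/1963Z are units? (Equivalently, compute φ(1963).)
Z/1963Z has φ(1963) = 1800 units

An element a ∈ Z/1963Z is a unit iff gcd(a, 1963) = 1, so the number of units is φ(1963). φ is multiplicative, with φ(p^e) = p^e − p^(e−1). Factorise 1963 = 13 · 151. Then
  φ(1963) = (13 − 1) · (151 − 1) = 12 · 150 = 1800.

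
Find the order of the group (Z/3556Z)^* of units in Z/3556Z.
(Z/3556Z)^* consists of the classes a with gcd(a, 3556) = 1, so its order is φ(3556). φ is multiplicative, with φ(p^e) = p^e − p^(e−1). Factorise 3556 = 2^2 · 7 · 127. Then
  φ(3556) = (2^2 − 2^1) · (7 − 1) · (127 − 1) = 2 · 6 · 126 = 1512.
Thus |(Z/3556Z)^*| = 1512.

Final answer: |(Z/3556Z)^*| = 1512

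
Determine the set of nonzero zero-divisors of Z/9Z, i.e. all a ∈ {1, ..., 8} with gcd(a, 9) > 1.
nonzero zero-divisors of Z/9Z = {3, 6}

An element a ∈ Z/9Z (with a ≠ 0) is a zero-divisor iff gcd(a, 9) > 1 (because a is a unit precisely when gcd(a, n) = 1, and in Z/nZ every nonzero, non-unit element is a zero-divisor). Scan a = 1, ..., 8 and keep those with gcd(a, 9) > 1:
  gcd(3, 9) = 3, gcd(6, 9) = 3.
All other a ∈ {1, ..., 8} have gcd(a, 9) = 1 and are units. So the nonzero zero-divisors are exactly the 2 values of a appearing in this scan.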